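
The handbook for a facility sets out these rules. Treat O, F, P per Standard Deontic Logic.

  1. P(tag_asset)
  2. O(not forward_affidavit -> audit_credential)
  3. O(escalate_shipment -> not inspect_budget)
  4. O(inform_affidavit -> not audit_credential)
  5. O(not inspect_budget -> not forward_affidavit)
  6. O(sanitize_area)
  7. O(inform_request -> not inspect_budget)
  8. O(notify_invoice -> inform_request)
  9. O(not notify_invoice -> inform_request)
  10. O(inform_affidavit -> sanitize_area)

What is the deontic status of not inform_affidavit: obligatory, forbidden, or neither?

Premises 8 and 9 cover both cases: O(notify_invoice -> inform_request) and O(not notify_invoice -> inform_request). Since notify_invoice ∨ not notify_invoice is a tautology, O(inform_request) follows.
Applying K to premise 7 (O(inform_request -> not inspect_budget)) and O(inform_request) yields O(not inspect_budget).
With premise 5, O(not inspect_budget -> not forward_affidavit), the K-axiom yields O(not forward_affidavit).
From O(not forward_affidavit) and premise 2, O(not forward_affidavit -> audit_credential), we obtain O(audit_credential).
Premise 4 is O(inform_affidavit -> not audit_credential); contrapositively O(audit_credential -> not inform_affidavit). Since O(audit_credential) holds, K gives O(not inform_affidavit).
Premises 1, 3, 6, 10 do not contribute to this derivation.
Hence not inform_affidavit is obligatory.

Obligatory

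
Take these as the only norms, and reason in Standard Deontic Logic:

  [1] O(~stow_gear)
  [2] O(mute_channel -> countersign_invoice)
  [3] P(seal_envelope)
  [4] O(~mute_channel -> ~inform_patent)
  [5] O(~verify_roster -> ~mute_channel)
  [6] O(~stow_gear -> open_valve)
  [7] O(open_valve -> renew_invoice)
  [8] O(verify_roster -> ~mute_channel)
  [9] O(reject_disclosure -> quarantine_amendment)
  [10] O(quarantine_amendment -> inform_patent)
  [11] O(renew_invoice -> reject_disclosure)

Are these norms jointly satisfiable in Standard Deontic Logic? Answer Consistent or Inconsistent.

Inconsistent

Premises 8 and 5 cover both cases: O(verify_roster -> ~mute_channel) and O(~verify_roster -> ~mute_channel). Since verify_roster ∨ ~verify_roster is a tautology, O(~mute_channel) follows.
Premise 4 is O(~mute_channel -> ~inform_patent); since O(~mute_channel), deontic closure gives O(~inform_patent).
Premise 10 is O(quarantine_amendment -> inform_patent); contrapositively O(~inform_patent -> ~quarantine_amendment). Since O(~inform_patent) holds, K gives O(~quarantine_amendment).
The contrapositive of premise 9 (O(reject_disclosure -> quarantine_amendment)) is O(~quarantine_amendment -> ~reject_disclosure), and O(~quarantine_amendment) is already established, so O(~reject_disclosure).
The contrapositive of premise 11 (O(renew_invoice -> reject_disclosure)) is O(~reject_disclosure -> ~renew_invoice), and O(~reject_disclosure) is already established, so O(~renew_invoice).
Premise 7 is O(open_valve -> renew_invoice); contrapositively O(~renew_invoice -> ~open_valve). Since O(~renew_invoice) holds, K gives O(~open_valve).
Premise 6 is O(~stow_gear -> open_valve); contrapositively O(~open_valve -> stow_gear). Since O(~open_valve) holds, K gives O(stow_gear).
However, premise 1 gives O(~stow_gear).
We now have both O(stow_gear) and O(~stow_gear) — stow_gear is simultaneously obligatory and forbidden, violating the D-axiom.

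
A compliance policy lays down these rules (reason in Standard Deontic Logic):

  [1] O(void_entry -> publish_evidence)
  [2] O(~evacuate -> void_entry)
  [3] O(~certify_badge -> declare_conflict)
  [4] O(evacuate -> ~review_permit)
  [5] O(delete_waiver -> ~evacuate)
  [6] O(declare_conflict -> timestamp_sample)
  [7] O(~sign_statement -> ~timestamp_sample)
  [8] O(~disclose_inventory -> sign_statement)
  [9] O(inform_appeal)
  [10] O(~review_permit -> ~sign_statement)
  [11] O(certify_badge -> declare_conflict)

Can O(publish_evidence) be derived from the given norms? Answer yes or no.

Yes

Premises 3 and 11 cover both cases: O(~certify_badge -> declare_conflict) and O(certify_badge -> declare_conflict). Since ~certify_badge ∨ certify_badge is a tautology, O(declare_conflict) follows.
With premise 6, O(declare_conflict -> timestamp_sample), the K-axiom yields O(timestamp_sample).
The contrapositive of premise 7 (O(~sign_statement -> ~timestamp_sample)) is O(timestamp_sample -> sign_statement), and O(timestamp_sample) is already established, so O(sign_statement).
Premise 10, O(~review_permit -> ~sign_statement), contraposes to O(sign_statement -> review_permit); with O(sign_statement) we get O(review_permit).
The contrapositive of premise 4 (O(evacuate -> ~review_permit)) is O(review_permit -> ~evacuate), and O(review_permit) is already established, so O(~evacuate).
From O(~evacuate) and premise 2, O(~evacuate -> void_entry), we obtain O(void_entry).
With premise 1, O(void_entry -> publish_evidence), the K-axiom yields O(publish_evidence).
Premises 5, 8, 9 do not contribute to this derivation.
So O(publish_evidence) follows.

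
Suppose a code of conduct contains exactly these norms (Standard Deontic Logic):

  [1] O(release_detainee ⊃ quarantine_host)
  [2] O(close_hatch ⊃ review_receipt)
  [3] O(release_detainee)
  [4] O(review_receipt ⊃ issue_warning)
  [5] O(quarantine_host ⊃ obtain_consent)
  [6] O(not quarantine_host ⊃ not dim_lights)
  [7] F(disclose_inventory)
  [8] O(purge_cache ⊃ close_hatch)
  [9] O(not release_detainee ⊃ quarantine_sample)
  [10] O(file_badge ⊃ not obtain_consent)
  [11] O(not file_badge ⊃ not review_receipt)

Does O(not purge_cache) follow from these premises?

Yes

From premise 3 we have O(release_detainee).
With premise 1, O(release_detainee ⊃ quarantine_host), the K-axiom yields O(quarantine_host).
With premise 5, O(quarantine_host ⊃ obtain_consent), the K-axiom yields O(obtain_consent).
The contrapositive of premise 10 (O(file_badge ⊃ not obtain_consent)) is O(obtain_consent ⊃ not file_badge), and O(obtain_consent) is already established, so O(not file_badge).
Applying K to premise 11 (O(not file_badge ⊃ not review_receipt)) and O(not file_badge) yields O(not review_receipt).
Premise 2 is O(close_hatch ⊃ review_receipt); contrapositively O(not review_receipt ⊃ not close_hatch). Since O(not review_receipt) holds, K gives O(not close_hatch).
Premise 8, O(purge_cache ⊃ close_hatch), contraposes to O(not close_hatch ⊃ not purge_cache); with O(not close_hatch) we get O(not purge_cache).
Premises 4, 6, 7, 9 do not contribute to this derivation.
So O(not purge_cache) follows.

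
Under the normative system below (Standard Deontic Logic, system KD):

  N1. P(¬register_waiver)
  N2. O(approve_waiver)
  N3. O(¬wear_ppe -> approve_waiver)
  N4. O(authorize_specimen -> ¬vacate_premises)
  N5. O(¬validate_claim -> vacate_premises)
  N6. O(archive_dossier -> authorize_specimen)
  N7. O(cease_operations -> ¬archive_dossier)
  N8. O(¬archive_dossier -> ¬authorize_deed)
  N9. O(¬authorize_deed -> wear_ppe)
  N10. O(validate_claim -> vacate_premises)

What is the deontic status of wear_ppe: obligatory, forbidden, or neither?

By case analysis on ¬validate_claim: premise 5 gives O(¬validate_claim -> vacate_premises) and premise 10 gives O(validate_claim -> vacate_premises), so O(vacate_premises) either way.
Premise 4 is O(authorize_specimen -> ¬vacate_premises); contrapositively O(vacate_premises -> ¬authorize_specimen). Since O(vacate_premises) holds, K gives O(¬authorize_specimen).
Premise 6 is O(archive_dossier -> authorize_specimen); contrapositively O(¬authorize_specimen -> ¬archive_dossier). Since O(¬authorize_specimen) holds, K gives O(¬archive_dossier).
Applying K to premise 8 (O(¬archive_dossier -> ¬authorize_deed)) and O(¬archive_dossier) yields O(¬authorize_deed).
From O(¬authorize_deed) and premise 9, O(¬authorize_deed -> wear_ppe), we obtain O(wear_ppe).
Premises 1, 2, 3, 7 do not contribute to this derivation.
Hence wear_ppe is obligatory.

Obligatory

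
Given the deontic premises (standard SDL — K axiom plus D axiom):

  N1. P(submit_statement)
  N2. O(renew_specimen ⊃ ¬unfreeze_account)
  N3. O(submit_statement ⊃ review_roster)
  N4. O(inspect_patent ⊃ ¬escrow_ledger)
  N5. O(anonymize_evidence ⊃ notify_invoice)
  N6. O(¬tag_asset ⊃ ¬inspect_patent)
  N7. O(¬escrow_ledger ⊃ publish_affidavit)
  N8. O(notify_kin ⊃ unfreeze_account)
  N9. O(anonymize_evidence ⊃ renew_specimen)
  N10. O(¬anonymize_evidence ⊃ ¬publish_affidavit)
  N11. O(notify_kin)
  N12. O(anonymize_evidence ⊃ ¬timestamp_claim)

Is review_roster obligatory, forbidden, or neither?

Neither

Premise 3 is O(submit_statement ⊃ review_roster), but O(submit_statement) is not derivable from the premises (the permission P(submit_statement) asserts only ¬O(¬submit_statement), not O(submit_statement)), so it does not yield O(review_roster).
No premise or chain of K-axiom applications forces O(review_roster), and none forces O(¬review_roster). So review_roster is neither obligatory nor forbidden under these norms.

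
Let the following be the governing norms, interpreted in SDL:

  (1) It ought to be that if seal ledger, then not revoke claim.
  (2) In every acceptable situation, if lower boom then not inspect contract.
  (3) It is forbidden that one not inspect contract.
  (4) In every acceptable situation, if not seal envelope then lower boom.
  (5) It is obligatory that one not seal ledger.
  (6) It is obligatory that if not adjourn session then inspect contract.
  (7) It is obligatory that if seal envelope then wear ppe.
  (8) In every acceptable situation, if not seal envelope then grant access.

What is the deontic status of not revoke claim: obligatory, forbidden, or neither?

Neither

Premise 1 is O(seal_ledger → ¬revoke_claim), but O(seal_ledger) is not derivable from the premises, so it does not yield O(¬revoke_claim).
No premise or chain of K-axiom applications forces O(¬revoke_claim), and none forces O(revoke_claim). So ¬revoke_claim is neither obligatory nor forbidden under these norms.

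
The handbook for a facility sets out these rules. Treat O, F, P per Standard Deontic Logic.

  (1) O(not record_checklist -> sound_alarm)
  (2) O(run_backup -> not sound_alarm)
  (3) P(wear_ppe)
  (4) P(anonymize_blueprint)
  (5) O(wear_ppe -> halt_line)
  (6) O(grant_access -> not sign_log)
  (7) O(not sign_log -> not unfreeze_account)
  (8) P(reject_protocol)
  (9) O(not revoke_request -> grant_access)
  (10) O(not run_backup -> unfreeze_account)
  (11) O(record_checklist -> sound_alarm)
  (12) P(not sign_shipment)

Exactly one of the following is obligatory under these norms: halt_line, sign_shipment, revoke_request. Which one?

Premises 11 and 1 cover both cases: O(record_checklist -> sound_alarm) and O(not record_checklist -> sound_alarm). Since record_checklist ∨ not record_checklist is a tautology, O(sound_alarm) follows.
The contrapositive of premise 2 (O(run_backup -> not sound_alarm)) is O(sound_alarm -> not run_backup), and O(sound_alarm) is already established, so O(not run_backup).
With premise 10, O(not run_backup -> unfreeze_account), the K-axiom yields O(unfreeze_account).
The contrapositive of premise 7 (O(not sign_log -> not unfreeze_account)) is O(unfreeze_account -> sign_log), and O(unfreeze_account) is already established, so O(sign_log).
Premise 6 is O(grant_access -> not sign_log); contrapositively O(sign_log -> not grant_access). Since O(sign_log) holds, K gives O(not grant_access).
Premise 9, O(not revoke_request -> grant_access), contraposes to O(not grant_access -> revoke_request); with O(not grant_access) we get O(revoke_request).
So O(revoke_request) holds — revoke_request is obligatory. None of the other listed options is made obligatory by any chain of premises.

revoke_request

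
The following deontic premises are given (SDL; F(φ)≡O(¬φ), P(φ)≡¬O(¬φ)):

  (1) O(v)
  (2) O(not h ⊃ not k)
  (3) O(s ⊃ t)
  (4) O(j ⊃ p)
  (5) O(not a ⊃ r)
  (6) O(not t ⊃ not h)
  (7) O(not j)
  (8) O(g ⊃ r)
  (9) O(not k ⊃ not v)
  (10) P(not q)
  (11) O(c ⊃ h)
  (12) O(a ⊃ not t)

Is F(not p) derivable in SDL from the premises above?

Premise 4 is O(j ⊃ p), but O(j) is not derivable from the premises, so it does not yield O(p).
No other premise forces O(p). An ideal world satisfying every premise can still have not p true, so F(not p) is not derivable.

No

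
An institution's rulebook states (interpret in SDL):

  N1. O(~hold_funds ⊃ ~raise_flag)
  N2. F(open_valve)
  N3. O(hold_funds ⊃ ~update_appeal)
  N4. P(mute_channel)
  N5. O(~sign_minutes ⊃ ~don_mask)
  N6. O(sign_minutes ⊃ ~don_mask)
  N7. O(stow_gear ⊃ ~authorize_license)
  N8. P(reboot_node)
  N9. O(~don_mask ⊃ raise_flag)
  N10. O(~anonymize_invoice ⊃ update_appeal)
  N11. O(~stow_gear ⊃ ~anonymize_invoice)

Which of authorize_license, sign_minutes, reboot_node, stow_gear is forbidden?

authorize_license

Premises 5 and 6 are O(~sign_minutes ⊃ ~don_mask) and O(sign_minutes ⊃ ~don_mask); every ideal world satisfies ~sign_minutes or sign_minutes, so in either case ~don_mask holds — hence O(~don_mask).
With premise 9, O(~don_mask ⊃ raise_flag), the K-axiom yields O(raise_flag).
Premise 1, O(~hold_funds ⊃ ~raise_flag), contraposes to O(raise_flag ⊃ hold_funds); with O(raise_flag) we get O(hold_funds).
From O(hold_funds) and premise 3, O(hold_funds ⊃ ~update_appeal), we obtain O(~update_appeal).
Premise 10, O(~anonymize_invoice ⊃ update_appeal), contraposes to O(~update_appeal ⊃ anonymize_invoice); with O(~update_appeal) we get O(anonymize_invoice).
Premise 11 is O(~stow_gear ⊃ ~anonymize_invoice); contrapositively O(anonymize_invoice ⊃ stow_gear). Since O(anonymize_invoice) holds, K gives O(stow_gear).
Premise 7 is O(stow_gear ⊃ ~authorize_license); since O(stow_gear), deontic closure gives O(~authorize_license).
So O(~authorize_license) holds, i.e. authorize_license is forbidden. None of the other listed options is forbidden under the premises.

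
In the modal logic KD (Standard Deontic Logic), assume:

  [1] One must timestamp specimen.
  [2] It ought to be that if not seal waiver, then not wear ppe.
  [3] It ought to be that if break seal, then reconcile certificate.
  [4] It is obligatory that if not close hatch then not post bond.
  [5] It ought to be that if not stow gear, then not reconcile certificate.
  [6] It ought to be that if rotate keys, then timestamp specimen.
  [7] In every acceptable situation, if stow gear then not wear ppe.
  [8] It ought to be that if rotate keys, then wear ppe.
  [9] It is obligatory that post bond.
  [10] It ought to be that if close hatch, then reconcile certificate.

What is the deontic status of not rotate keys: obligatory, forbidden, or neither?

Premise 9 states O(post_bond) outright.
Premise 4 is O(¬close_hatch → ¬post_bond); contrapositively O(post_bond → close_hatch). Since O(post_bond) holds, K gives O(close_hatch).
With premise 10, O(close_hatch → reconcile_certificate), the K-axiom yields O(reconcile_certificate).
The contrapositive of premise 5 (O(¬stow_gear → ¬reconcile_certificate)) is O(reconcile_certificate → stow_gear), and O(reconcile_certificate) is already established, so O(stow_gear).
From O(stow_gear) and premise 7, O(stow_gear → ¬wear_ppe), we obtain O(¬wear_ppe).
Premise 8 is O(rotate_keys → wear_ppe); contrapositively O(¬wear_ppe → ¬rotate_keys). Since O(¬wear_ppe) holds, K gives O(¬rotate_keys).
Premises 1, 2, 3, 6 do not contribute to this derivation.
Hence ¬rotate_keys is obligatory.

Obligatory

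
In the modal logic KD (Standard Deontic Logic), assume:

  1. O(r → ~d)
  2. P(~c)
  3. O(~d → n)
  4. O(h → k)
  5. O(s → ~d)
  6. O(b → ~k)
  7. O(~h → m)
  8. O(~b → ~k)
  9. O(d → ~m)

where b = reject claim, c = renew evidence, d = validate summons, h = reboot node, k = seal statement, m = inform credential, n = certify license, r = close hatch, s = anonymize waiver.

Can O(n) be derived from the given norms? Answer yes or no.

Yes

Premises 6 and 8 cover both cases: O(b → ~k) and O(~b → ~k). Since b ∨ ~b is a tautology, O(~k) follows.
The contrapositive of premise 4 (O(h → k)) is O(~k → ~h), and O(~k) is already established, so O(~h).
With premise 7, O(~h → m), the K-axiom yields O(m).
Premise 9, O(d → ~m), contraposes to O(m → ~d); with O(m) we get O(~d).
With premise 3, O(~d → n), the K-axiom yields O(n).
Premises 1, 2, 5 do not contribute to this derivation.
So O(n) follows.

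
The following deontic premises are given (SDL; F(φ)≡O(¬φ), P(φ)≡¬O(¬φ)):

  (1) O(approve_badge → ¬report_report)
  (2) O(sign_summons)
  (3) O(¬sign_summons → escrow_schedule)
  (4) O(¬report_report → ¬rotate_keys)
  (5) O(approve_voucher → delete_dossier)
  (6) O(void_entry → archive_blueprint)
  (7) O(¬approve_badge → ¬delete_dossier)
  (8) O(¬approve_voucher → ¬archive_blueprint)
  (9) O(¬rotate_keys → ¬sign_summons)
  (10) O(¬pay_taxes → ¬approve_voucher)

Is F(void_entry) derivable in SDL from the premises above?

Premise 2 gives O(sign_summons).
Premise 9, O(¬rotate_keys → ¬sign_summons), contraposes to O(sign_summons → rotate_keys); with O(sign_summons) we get O(rotate_keys).
The contrapositive of premise 4 (O(¬report_report → ¬rotate_keys)) is O(rotate_keys → report_report), and O(rotate_keys) is already established, so O(report_report).
Premise 1 is O(approve_badge → ¬report_report); contrapositively O(report_report → ¬approve_badge). Since O(report_report) holds, K gives O(¬approve_badge).
With premise 7, O(¬approve_badge → ¬delete_dossier), the K-axiom yields O(¬delete_dossier).
Premise 5 is O(approve_voucher → delete_dossier); contrapositively O(¬delete_dossier → ¬approve_voucher). Since O(¬delete_dossier) holds, K gives O(¬approve_voucher).
From O(¬approve_voucher) and premise 8, O(¬approve_voucher → ¬archive_blueprint), we obtain O(¬archive_blueprint).
The contrapositive of premise 6 (O(void_entry → archive_blueprint)) is O(¬archive_blueprint → ¬void_entry), and O(¬archive_blueprint) is already established, so O(¬void_entry).
Premises 3, 10 do not contribute to this derivation.
So O(¬void_entry) holds, i.e. F(void_entry). The claim follows.

Yes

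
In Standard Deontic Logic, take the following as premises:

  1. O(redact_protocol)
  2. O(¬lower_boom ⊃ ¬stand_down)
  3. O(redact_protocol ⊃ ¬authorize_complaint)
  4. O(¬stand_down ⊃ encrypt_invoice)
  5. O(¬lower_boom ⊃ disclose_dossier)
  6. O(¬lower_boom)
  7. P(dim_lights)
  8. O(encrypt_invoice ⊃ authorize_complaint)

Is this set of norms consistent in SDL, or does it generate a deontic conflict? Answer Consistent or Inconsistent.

From premise 1 we have O(redact_protocol).
Premise 3 is O(redact_protocol ⊃ ¬authorize_complaint); since O(redact_protocol), deontic closure gives O(¬authorize_complaint).
The contrapositive of premise 8 (O(encrypt_invoice ⊃ authorize_complaint)) is O(¬authorize_complaint ⊃ ¬encrypt_invoice), and O(¬authorize_complaint) is already established, so O(¬encrypt_invoice).
Premise 4 is O(¬stand_down ⊃ encrypt_invoice); contrapositively O(¬encrypt_invoice ⊃ stand_down). Since O(¬encrypt_invoice) holds, K gives O(stand_down).
Premise 2, O(¬lower_boom ⊃ ¬stand_down), contraposes to O(stand_down ⊃ lower_boom); with O(stand_down) we get O(lower_boom).
However, premise 6 gives O(¬lower_boom).
We now have both O(lower_boom) and O(¬lower_boom) — lower_boom is simultaneously obligatory and forbidden, violating the D-axiom.

Inconsistent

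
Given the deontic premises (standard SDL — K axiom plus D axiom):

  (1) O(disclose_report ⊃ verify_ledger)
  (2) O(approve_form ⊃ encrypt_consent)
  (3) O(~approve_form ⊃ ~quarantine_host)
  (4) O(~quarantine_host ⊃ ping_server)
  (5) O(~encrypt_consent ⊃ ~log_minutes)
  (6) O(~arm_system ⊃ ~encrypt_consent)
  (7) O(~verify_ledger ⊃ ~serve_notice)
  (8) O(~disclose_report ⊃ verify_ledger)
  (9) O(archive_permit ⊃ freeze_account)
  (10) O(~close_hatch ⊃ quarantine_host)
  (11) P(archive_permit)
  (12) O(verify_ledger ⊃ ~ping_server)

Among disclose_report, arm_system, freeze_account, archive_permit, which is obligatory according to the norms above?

Premises 1 and 8 cover both cases: O(disclose_report ⊃ verify_ledger) and O(~disclose_report ⊃ verify_ledger). Since disclose_report ∨ ~disclose_report is a tautology, O(verify_ledger) follows.
Applying K to premise 12 (O(verify_ledger ⊃ ~ping_server)) and O(verify_ledger) yields O(~ping_server).
The contrapositive of premise 4 (O(~quarantine_host ⊃ ping_server)) is O(~ping_server ⊃ quarantine_host), and O(~ping_server) is already established, so O(quarantine_host).
Premise 3, O(~approve_form ⊃ ~quarantine_host), contraposes to O(quarantine_host ⊃ approve_form); with O(quarantine_host) we get O(approve_form).
Premise 2 is O(approve_form ⊃ encrypt_consent); since O(approve_form), deontic closure gives O(encrypt_consent).
Premise 6, O(~arm_system ⊃ ~encrypt_consent), contraposes to O(encrypt_consent ⊃ arm_system); with O(encrypt_consent) we get O(arm_system).
So O(arm_system) holds — arm_system is obligatory. None of the other listed options is made obligatory by any chain of premises.

arm_system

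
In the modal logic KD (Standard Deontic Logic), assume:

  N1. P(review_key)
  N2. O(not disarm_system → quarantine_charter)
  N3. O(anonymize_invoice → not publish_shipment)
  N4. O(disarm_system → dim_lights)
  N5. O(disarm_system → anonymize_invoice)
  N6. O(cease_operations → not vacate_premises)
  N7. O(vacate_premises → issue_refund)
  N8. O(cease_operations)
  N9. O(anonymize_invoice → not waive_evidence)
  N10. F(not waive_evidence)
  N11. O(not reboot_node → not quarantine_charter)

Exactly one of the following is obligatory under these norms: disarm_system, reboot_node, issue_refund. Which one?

reboot_node

F(not waive_evidence) at premise 10 means O(waive_evidence).
Premise 9 is O(anonymize_invoice → not waive_evidence); contrapositively O(waive_evidence → not anonymize_invoice). Since O(waive_evidence) holds, K gives O(not anonymize_invoice).
The contrapositive of premise 5 (O(disarm_system → anonymize_invoice)) is O(not anonymize_invoice → not disarm_system), and O(not anonymize_invoice) is already established, so O(not disarm_system).
With premise 2, O(not disarm_system → quarantine_charter), the K-axiom yields O(quarantine_charter).
Premise 11 is O(not reboot_node → not quarantine_charter); contrapositively O(quarantine_charter → reboot_node). Since O(quarantine_charter) holds, K gives O(reboot_node).
So O(reboot_node) holds — reboot_node is obligatory. None of the other listed options is made obligatory by any chain of premises.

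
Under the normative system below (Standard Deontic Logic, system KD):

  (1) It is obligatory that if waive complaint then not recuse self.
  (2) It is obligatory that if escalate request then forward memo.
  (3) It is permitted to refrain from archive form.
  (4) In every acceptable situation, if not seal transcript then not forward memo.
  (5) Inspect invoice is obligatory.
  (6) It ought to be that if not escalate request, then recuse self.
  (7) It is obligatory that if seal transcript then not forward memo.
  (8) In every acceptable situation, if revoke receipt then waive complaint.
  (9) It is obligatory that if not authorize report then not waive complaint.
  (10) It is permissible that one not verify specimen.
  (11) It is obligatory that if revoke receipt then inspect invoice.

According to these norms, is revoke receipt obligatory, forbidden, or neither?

Forbidden

Premises 7 and 4 are O(seal_transcript → ¬forward_memo) and O(¬seal_transcript → ¬forward_memo); every ideal world satisfies seal_transcript or ¬seal_transcript, so in either case ¬forward_memo holds — hence O(¬forward_memo).
The contrapositive of premise 2 (O(escalate_request → forward_memo)) is O(¬forward_memo → ¬escalate_request), and O(¬forward_memo) is already established, so O(¬escalate_request).
Premise 6 is O(¬escalate_request → recuse_self); since O(¬escalate_request), deontic closure gives O(recuse_self).
Premise 1 is O(waive_complaint → ¬recuse_self); contrapositively O(recuse_self → ¬waive_complaint). Since O(recuse_self) holds, K gives O(¬waive_complaint).
Premise 8, O(revoke_receipt → waive_complaint), contraposes to O(¬waive_complaint → ¬revoke_receipt); with O(¬waive_complaint) we get O(¬revoke_receipt).
Premises 3, 5, 9, 10, 11 do not contribute to this derivation.
Thus O(¬revoke_receipt), which is F(revoke_receipt): revoke_receipt is forbidden.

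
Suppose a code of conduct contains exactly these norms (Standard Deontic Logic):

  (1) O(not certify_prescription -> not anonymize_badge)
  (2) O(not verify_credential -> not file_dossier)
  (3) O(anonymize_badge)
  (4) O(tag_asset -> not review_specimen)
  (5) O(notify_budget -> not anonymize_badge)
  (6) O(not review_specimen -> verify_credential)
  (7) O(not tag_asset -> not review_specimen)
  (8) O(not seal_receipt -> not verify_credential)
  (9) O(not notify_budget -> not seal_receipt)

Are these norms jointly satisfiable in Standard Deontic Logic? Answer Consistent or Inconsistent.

Inconsistent

Premises 7 and 4 are O(not tag_asset -> not review_specimen) and O(tag_asset -> not review_specimen); every ideal world satisfies not tag_asset or tag_asset, so in either case not review_specimen holds — hence O(not review_specimen).
From O(not review_specimen) and premise 6, O(not review_specimen -> verify_credential), we obtain O(verify_credential).
The contrapositive of premise 8 (O(not seal_receipt -> not verify_credential)) is O(verify_credential -> seal_receipt), and O(verify_credential) is already established, so O(seal_receipt).
The contrapositive of premise 9 (O(not notify_budget -> not seal_receipt)) is O(seal_receipt -> notify_budget), and O(seal_receipt) is already established, so O(notify_budget).
From O(notify_budget) and premise 5, O(notify_budget -> not anonymize_badge), we obtain O(not anonymize_badge).
However, premise 3 gives O(anonymize_badge).
We now have both O(not anonymize_badge) and O(anonymize_badge) — anonymize_badge is simultaneously obligatory and forbidden, violating the D-axiom.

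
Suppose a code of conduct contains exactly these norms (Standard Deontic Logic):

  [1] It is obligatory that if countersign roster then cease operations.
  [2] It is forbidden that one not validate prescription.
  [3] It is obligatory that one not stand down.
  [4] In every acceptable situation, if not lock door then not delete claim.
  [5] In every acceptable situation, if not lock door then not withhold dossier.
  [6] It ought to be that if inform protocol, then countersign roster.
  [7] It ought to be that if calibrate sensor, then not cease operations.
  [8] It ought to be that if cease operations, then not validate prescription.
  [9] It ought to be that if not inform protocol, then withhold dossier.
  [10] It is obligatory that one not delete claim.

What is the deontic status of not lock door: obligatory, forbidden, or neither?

Forbidden

F(¬validate_prescription) at premise 2 means O(validate_prescription).
The contrapositive of premise 8 (O(cease_operations → ¬validate_prescription)) is O(validate_prescription → ¬cease_operations), and O(validate_prescription) is already established, so O(¬cease_operations).
Premise 1 is O(countersign_roster → cease_operations); contrapositively O(¬cease_operations → ¬countersign_roster). Since O(¬cease_operations) holds, K gives O(¬countersign_roster).
Premise 6 is O(inform_protocol → countersign_roster); contrapositively O(¬countersign_roster → ¬inform_protocol). Since O(¬countersign_roster) holds, K gives O(¬inform_protocol).
From O(¬inform_protocol) and premise 9, O(¬inform_protocol → withhold_dossier), we obtain O(withhold_dossier).
Premise 5, O(¬lock_door → ¬withhold_dossier), contraposes to O(withhold_dossier → lock_door); with O(withhold_dossier) we get O(lock_door).
Premises 3, 4, 7, 10 do not contribute to this derivation.
Thus O(lock_door), which is F(¬lock_door): ¬lock_door is forbidden.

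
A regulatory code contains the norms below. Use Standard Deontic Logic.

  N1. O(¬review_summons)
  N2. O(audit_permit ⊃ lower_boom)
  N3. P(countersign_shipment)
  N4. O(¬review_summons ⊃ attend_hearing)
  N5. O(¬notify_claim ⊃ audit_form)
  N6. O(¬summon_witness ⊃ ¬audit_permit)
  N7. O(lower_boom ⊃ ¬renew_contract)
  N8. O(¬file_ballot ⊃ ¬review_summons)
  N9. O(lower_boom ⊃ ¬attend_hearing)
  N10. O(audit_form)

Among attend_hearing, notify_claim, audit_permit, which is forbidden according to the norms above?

audit_permit

From premise 1 we have O(¬review_summons).
With premise 4, O(¬review_summons ⊃ attend_hearing), the K-axiom yields O(attend_hearing).
Premise 9 is O(lower_boom ⊃ ¬attend_hearing); contrapositively O(attend_hearing ⊃ ¬lower_boom). Since O(attend_hearing) holds, K gives O(¬lower_boom).
The contrapositive of premise 2 (O(audit_permit ⊃ lower_boom)) is O(¬lower_boom ⊃ ¬audit_permit), and O(¬lower_boom) is already established, so O(¬audit_permit).
So O(¬audit_permit) holds, i.e. audit_permit is forbidden. None of the other listed options is forbidden under the premises.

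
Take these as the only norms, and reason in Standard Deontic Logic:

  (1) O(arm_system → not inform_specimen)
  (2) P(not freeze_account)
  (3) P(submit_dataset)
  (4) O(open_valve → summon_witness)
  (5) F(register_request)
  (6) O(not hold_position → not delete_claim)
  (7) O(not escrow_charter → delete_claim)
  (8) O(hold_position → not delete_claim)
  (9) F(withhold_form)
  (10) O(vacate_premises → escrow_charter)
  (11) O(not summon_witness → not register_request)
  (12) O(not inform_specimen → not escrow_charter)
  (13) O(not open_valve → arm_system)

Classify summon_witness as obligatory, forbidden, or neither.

Obligatory

By case analysis on not hold_position: premise 6 gives O(not hold_position → not delete_claim) and premise 8 gives O(hold_position → not delete_claim), so O(not delete_claim) either way.
Premise 7, O(not escrow_charter → delete_claim), contraposes to O(not delete_claim → escrow_charter); with O(not delete_claim) we get O(escrow_charter).
The contrapositive of premise 12 (O(not inform_specimen → not escrow_charter)) is O(escrow_charter → inform_specimen), and O(escrow_charter) is already established, so O(inform_specimen).
The contrapositive of premise 1 (O(arm_system → not inform_specimen)) is O(inform_specimen → not arm_system), and O(inform_specimen) is already established, so O(not arm_system).
Premise 13 is O(not open_valve → arm_system); contrapositively O(not arm_system → open_valve). Since O(not arm_system) holds, K gives O(open_valve).
With premise 4, O(open_valve → summon_witness), the K-axiom yields O(summon_witness).
Premises 2, 3, 5, 9, 10, 11 do not contribute to this derivation.
Hence summon_witness is obligatory.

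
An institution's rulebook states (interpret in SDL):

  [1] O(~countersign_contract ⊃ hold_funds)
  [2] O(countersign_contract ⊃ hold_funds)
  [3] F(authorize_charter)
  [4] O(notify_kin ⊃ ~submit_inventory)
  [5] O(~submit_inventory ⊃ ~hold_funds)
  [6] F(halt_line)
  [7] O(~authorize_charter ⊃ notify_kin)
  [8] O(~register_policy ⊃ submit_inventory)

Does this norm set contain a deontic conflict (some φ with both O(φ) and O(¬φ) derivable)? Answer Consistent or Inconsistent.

Inconsistent

By case analysis on countersign_contract: premise 2 gives O(countersign_contract ⊃ hold_funds) and premise 1 gives O(~countersign_contract ⊃ hold_funds), so O(hold_funds) either way.
Premise 5 is O(~submit_inventory ⊃ ~hold_funds); contrapositively O(hold_funds ⊃ submit_inventory). Since O(hold_funds) holds, K gives O(submit_inventory).
Premise 4 is O(notify_kin ⊃ ~submit_inventory); contrapositively O(submit_inventory ⊃ ~notify_kin). Since O(submit_inventory) holds, K gives O(~notify_kin).
The contrapositive of premise 7 (O(~authorize_charter ⊃ notify_kin)) is O(~notify_kin ⊃ authorize_charter), and O(~notify_kin) is already established, so O(authorize_charter).
However, F(authorize_charter) at premise 3 amounts to O(~authorize_charter).
We now have both O(authorize_charter) and O(~authorize_charter) — authorize_charter is simultaneously obligatory and forbidden, violating the D-axiom.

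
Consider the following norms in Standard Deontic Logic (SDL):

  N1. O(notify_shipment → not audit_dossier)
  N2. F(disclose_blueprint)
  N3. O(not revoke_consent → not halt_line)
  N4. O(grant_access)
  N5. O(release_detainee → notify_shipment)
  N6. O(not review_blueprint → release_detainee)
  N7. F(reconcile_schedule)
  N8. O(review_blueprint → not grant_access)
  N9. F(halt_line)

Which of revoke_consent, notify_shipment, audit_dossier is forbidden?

From premise 4 we have O(grant_access).
Premise 8 is O(review_blueprint → not grant_access); contrapositively O(grant_access → not review_blueprint). Since O(grant_access) holds, K gives O(not review_blueprint).
Applying K to premise 6 (O(not review_blueprint → release_detainee)) and O(not review_blueprint) yields O(release_detainee).
With premise 5, O(release_detainee → notify_shipment), the K-axiom yields O(notify_shipment).
With premise 1, O(notify_shipment → not audit_dossier), the K-axiom yields O(not audit_dossier).
So O(not audit_dossier) holds, i.e. audit_dossier is forbidden. None of the other listed options is forbidden under the premises.

audit_dossier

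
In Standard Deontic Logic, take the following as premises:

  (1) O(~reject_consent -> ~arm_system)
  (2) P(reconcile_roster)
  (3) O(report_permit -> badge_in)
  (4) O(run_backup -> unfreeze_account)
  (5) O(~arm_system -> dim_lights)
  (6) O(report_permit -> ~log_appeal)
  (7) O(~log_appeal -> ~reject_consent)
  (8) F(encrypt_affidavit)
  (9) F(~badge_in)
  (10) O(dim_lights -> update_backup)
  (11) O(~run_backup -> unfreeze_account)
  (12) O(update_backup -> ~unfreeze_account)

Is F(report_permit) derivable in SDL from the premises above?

Premises 4 and 11 are O(run_backup -> unfreeze_account) and O(~run_backup -> unfreeze_account); every ideal world satisfies run_backup or ~run_backup, so in either case unfreeze_account holds — hence O(unfreeze_account).
Premise 12 is O(update_backup -> ~unfreeze_account); contrapositively O(unfreeze_account -> ~update_backup). Since O(unfreeze_account) holds, K gives O(~update_backup).
The contrapositive of premise 10 (O(dim_lights -> update_backup)) is O(~update_backup -> ~dim_lights), and O(~update_backup) is already established, so O(~dim_lights).
Premise 5, O(~arm_system -> dim_lights), contraposes to O(~dim_lights -> arm_system); with O(~dim_lights) we get O(arm_system).
Premise 1, O(~reject_consent -> ~arm_system), contraposes to O(arm_system -> reject_consent); with O(arm_system) we get O(reject_consent).
Premise 7 is O(~log_appeal -> ~reject_consent); contrapositively O(reject_consent -> log_appeal). Since O(reject_consent) holds, K gives O(log_appeal).
The contrapositive of premise 6 (O(report_permit -> ~log_appeal)) is O(log_appeal -> ~report_permit), and O(log_appeal) is already established, so O(~report_permit).
Premises 2, 3, 8, 9 do not contribute to this derivation.
So O(~report_permit) holds, i.e. F(report_permit). The claim follows.

Yes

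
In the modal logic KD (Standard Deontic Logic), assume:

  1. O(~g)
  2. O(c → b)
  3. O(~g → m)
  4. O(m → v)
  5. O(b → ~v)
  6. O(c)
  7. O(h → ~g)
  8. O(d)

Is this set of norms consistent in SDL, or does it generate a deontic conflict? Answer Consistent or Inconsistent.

Inconsistent

Premise 1 gives O(~g).
Applying K to premise 3 (O(~g → m)) and O(~g) yields O(m).
Premise 4 is O(m → v); since O(m), deontic closure gives O(v).
The contrapositive of premise 5 (O(b → ~v)) is O(v → ~b), and O(v) is already established, so O(~b).
Premise 2, O(c → b), contraposes to O(~b → ~c); with O(~b) we get O(~c).
However, premise 6 gives O(c).
We now have both O(~c) and O(c) — c is simultaneously obligatory and forbidden, violating the D-axiom.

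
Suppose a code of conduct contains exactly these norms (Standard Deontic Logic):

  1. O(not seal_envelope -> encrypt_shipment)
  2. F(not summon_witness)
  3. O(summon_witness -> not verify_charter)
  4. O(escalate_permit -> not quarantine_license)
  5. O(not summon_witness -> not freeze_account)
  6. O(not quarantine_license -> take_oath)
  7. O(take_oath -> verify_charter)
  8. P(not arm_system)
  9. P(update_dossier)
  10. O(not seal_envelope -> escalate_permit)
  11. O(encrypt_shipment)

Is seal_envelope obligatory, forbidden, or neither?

F(not summon_witness) at premise 2 means O(summon_witness).
With premise 3, O(summon_witness -> not verify_charter), the K-axiom yields O(not verify_charter).
Premise 7, O(take_oath -> verify_charter), contraposes to O(not verify_charter -> not take_oath); with O(not verify_charter) we get O(not take_oath).
The contrapositive of premise 6 (O(not quarantine_license -> take_oath)) is O(not take_oath -> quarantine_license), and O(not take_oath) is already established, so O(quarantine_license).
Premise 4 is O(escalate_permit -> not quarantine_license); contrapositively O(quarantine_license -> not escalate_permit). Since O(quarantine_license) holds, K gives O(not escalate_permit).
Premise 10 is O(not seal_envelope -> escalate_permit); contrapositively O(not escalate_permit -> seal_envelope). Since O(not escalate_permit) holds, K gives O(seal_envelope).
Premises 1, 5, 8, 9, 11 do not contribute to this derivation.
Hence seal_envelope is obligatory.

Obligatory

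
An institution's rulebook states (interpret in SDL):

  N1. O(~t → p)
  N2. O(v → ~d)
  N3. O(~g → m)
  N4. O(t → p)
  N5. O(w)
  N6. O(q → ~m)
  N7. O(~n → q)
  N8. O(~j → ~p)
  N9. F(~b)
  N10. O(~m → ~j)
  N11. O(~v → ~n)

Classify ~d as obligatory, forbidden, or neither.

Obligatory

Premises 4 and 1 are O(t → p) and O(~t → p); every ideal world satisfies t or ~t, so in either case p holds — hence O(p).
Premise 8 is O(~j → ~p); contrapositively O(p → j). Since O(p) holds, K gives O(j).
Premise 10 is O(~m → ~j); contrapositively O(j → m). Since O(j) holds, K gives O(m).
Premise 6 is O(q → ~m); contrapositively O(m → ~q). Since O(m) holds, K gives O(~q).
The contrapositive of premise 7 (O(~n → q)) is O(~q → n), and O(~q) is already established, so O(n).
Premise 11, O(~v → ~n), contraposes to O(n → v); with O(n) we get O(v).
Applying K to premise 2 (O(v → ~d)) and O(v) yields O(~d).
Premises 3, 5, 9 do not contribute to this derivation.
Hence ~d is obligatory.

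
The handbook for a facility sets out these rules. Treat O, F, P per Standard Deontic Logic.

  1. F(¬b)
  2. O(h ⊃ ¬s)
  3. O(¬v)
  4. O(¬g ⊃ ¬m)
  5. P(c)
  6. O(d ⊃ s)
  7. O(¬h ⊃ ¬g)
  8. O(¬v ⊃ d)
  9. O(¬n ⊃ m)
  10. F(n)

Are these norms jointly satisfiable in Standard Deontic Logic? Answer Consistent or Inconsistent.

Inconsistent

F(n) at premise 10 means O(¬n).
From O(¬n) and premise 9, O(¬n ⊃ m), we obtain O(m).
Premise 4, O(¬g ⊃ ¬m), contraposes to O(m ⊃ g); with O(m) we get O(g).
The contrapositive of premise 7 (O(¬h ⊃ ¬g)) is O(g ⊃ h), and O(g) is already established, so O(h).
From O(h) and premise 2, O(h ⊃ ¬s), we obtain O(¬s).
The contrapositive of premise 6 (O(d ⊃ s)) is O(¬s ⊃ ¬d), and O(¬s) is already established, so O(¬d).
Premise 8 is O(¬v ⊃ d); contrapositively O(¬d ⊃ v). Since O(¬d) holds, K gives O(v).
Yet premise 3 states O(¬v).
We now have both O(v) and O(¬v) — v is simultaneously obligatory and forbidden, violating the D-axiom.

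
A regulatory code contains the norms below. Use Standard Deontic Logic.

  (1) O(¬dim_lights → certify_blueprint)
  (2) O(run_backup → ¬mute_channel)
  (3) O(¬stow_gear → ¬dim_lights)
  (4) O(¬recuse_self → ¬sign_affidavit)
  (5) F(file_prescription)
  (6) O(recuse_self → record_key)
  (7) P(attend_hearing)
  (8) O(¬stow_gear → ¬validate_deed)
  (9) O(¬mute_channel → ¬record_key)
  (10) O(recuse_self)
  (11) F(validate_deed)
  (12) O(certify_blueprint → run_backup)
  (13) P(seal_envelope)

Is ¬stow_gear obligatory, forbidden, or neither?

Forbidden

From premise 10 we have O(recuse_self).
Premise 6 is O(recuse_self → record_key); since O(recuse_self), deontic closure gives O(record_key).
Premise 9 is O(¬mute_channel → ¬record_key); contrapositively O(record_key → mute_channel). Since O(record_key) holds, K gives O(mute_channel).
Premise 2, O(run_backup → ¬mute_channel), contraposes to O(mute_channel → ¬run_backup); with O(mute_channel) we get O(¬run_backup).
The contrapositive of premise 12 (O(certify_blueprint → run_backup)) is O(¬run_backup → ¬certify_blueprint), and O(¬run_backup) is already established, so O(¬certify_blueprint).
The contrapositive of premise 1 (O(¬dim_lights → certify_blueprint)) is O(¬certify_blueprint → dim_lights), and O(¬certify_blueprint) is already established, so O(dim_lights).
Premise 3, O(¬stow_gear → ¬dim_lights), contraposes to O(dim_lights → stow_gear); with O(dim_lights) we get O(stow_gear).
Premises 4, 5, 7, 8, 11, 13 do not contribute to this derivation.
Thus O(stow_gear), which is F(¬stow_gear): ¬stow_gear is forbidden.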